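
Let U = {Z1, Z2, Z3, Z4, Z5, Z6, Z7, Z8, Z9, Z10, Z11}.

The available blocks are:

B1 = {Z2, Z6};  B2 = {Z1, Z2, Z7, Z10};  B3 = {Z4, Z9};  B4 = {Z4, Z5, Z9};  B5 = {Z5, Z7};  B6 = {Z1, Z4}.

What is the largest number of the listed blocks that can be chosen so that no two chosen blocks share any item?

3

B1, B5, B6 are pairwise disjoint (B1={Z2,Z6}; B5={Z5,Z7}; B6={Z1,Z4}).
Every remaining block overlaps one of these, and no 4 of the listed blocks are pairwise disjoint, so 3 is the maximum.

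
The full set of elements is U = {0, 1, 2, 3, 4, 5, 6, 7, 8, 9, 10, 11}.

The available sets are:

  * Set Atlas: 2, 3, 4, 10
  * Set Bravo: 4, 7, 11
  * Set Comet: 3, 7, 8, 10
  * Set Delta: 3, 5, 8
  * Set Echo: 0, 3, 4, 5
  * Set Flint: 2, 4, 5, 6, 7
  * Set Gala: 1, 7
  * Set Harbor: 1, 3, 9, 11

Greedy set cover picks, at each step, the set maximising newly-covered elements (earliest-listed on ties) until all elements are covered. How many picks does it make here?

4

Greedy: pick Flint (covers 5 new) → pick Harbor (covers 4 new) → pick Comet (covers 2 new) → pick Echo (covers 1 new). Total picks: 4.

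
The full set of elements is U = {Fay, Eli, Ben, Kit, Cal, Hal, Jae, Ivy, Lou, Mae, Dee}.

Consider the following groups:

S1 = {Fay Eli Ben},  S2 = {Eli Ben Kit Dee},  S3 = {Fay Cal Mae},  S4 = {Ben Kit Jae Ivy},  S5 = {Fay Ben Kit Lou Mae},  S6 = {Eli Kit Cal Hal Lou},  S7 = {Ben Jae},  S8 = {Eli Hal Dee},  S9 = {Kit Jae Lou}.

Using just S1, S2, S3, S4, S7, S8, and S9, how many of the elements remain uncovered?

Union of S1, S2, S3, S4, S7, S8, S9 = {Fay, Eli, Ben, Kit, Cal, Hal, Jae, Ivy, Lou, Mae, Dee} — that's every element, so 0 are uncovered.

0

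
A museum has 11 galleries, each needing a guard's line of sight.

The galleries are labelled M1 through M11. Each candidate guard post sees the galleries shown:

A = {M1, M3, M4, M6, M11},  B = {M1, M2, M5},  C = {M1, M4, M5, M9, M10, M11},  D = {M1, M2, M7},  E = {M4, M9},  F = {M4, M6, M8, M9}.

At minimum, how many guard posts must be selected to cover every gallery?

4

A and C and D and F together: A ∪ C ∪ D ∪ F = {M1, M2, M3, M4, M5, M6, M7, M8, M9, M10, M11} — every gallery is covered.
Only C contains M10, so C is forced; the remaining 5 galleries need at least 3 more guard posts (each remaining guard post adds at most 2) — so at least 4 guard posts are needed, and 4 is optimal.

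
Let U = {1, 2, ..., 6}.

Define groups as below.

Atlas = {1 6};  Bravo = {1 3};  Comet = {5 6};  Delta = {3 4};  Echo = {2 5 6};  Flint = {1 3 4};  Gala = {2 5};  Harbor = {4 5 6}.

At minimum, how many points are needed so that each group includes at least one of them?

Take H = {2, 3, 6}. Each listed group contains at least one of these, so H is a hitting set of size 3.
The groups Atlas, Delta, Gala are pairwise disjoint, so any hitting set needs a separate point for each — at least 3. Hence 3 is optimal.

3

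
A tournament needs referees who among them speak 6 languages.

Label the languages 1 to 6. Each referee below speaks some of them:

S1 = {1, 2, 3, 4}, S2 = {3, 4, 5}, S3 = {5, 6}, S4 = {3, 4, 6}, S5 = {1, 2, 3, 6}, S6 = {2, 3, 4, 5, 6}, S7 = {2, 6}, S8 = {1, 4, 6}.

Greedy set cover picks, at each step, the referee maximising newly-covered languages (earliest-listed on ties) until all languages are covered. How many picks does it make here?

2

Greedy: pick S6 (covers 5 new) → pick S1 (covers 1 new). Total picks: 2.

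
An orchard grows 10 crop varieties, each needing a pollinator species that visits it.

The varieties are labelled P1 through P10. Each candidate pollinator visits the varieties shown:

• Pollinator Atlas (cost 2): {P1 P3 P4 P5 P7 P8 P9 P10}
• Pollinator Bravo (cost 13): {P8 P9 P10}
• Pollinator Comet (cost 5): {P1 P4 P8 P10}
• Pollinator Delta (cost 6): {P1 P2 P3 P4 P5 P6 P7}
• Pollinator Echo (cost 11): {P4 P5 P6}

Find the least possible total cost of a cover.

8

Atlas, Delta together cover every variety (Atlas ∪ Delta = {P1, P2, P3, P4, P5, P6, P7, P8, P9, P10}); total cost 2 + 6 = 8.
No covering selection has total cost below 8.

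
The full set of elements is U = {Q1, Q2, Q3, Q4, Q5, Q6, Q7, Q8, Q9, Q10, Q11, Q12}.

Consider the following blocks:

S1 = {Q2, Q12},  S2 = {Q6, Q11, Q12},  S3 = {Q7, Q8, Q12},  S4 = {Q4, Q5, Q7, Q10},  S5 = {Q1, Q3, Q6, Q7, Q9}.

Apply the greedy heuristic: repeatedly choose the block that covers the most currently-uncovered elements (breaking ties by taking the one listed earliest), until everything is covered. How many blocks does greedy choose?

5

Greedy: pick S5 (covers 5 new) → pick S4 (covers 3 new) → pick S1 (covers 2 new) → pick S2 (covers 1 new) → pick S3 (covers 1 new). Total picks: 5.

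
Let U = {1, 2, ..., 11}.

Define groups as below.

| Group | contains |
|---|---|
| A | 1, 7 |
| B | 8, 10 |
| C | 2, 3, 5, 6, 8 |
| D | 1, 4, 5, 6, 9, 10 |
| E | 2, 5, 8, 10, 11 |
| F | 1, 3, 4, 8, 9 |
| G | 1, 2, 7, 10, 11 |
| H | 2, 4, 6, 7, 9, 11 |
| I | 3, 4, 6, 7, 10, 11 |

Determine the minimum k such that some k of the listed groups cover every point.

C and F and G together: C ∪ F ∪ G = {1, 2, 3, 4, 5, 6, 7, 8, 9, 10, 11} — every point is covered.
No 2 of the 9 groups cover everything (all 36 combinations miss at least one point), so 3 is optimal.

3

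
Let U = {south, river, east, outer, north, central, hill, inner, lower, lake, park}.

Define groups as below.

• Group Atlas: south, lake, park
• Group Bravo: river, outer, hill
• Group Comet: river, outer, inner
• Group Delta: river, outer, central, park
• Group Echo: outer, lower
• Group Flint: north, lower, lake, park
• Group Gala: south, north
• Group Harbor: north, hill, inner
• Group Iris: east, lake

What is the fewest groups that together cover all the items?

5

Delta, Flint, Gala, Harbor, and Iris cover everything between them: the union {south, river, east, outer, north, central, hill, inner, lower, lake, park} is all of U.
No 4 of the 9 groups cover everything (all 126 combinations miss at least one item), so 5 is optimal.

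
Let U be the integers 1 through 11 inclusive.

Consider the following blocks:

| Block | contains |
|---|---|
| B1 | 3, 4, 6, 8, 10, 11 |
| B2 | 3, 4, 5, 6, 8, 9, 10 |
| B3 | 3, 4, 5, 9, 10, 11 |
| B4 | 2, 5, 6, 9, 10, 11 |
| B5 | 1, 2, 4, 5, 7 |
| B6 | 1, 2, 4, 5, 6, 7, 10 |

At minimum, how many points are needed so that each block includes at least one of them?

2

H = {4, 5} meets every block (each contains at least one member of H), and |H| = 2.
No single point lies in every block, so at least 2 are needed and 2 is optimal.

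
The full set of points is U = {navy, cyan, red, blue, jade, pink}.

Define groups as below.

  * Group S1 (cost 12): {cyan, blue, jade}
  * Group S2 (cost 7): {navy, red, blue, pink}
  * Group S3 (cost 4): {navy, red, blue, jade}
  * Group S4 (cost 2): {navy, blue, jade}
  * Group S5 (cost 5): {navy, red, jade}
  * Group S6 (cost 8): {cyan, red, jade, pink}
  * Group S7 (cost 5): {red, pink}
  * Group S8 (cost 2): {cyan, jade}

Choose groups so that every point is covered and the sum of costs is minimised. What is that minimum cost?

9

S2, S8 together cover every point (S2 ∪ S8 = {navy, cyan, red, blue, jade, pink}); total cost 7 + 2 = 9.
No covering selection has total cost below 9.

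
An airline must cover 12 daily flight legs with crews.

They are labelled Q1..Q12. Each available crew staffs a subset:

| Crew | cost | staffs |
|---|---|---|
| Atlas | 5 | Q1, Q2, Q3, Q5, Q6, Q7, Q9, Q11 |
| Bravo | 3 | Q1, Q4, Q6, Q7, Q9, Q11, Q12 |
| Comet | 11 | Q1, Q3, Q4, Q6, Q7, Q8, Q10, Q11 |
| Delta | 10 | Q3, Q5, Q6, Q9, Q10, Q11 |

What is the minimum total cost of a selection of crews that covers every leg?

Atlas, Bravo, Comet together cover every leg (Atlas ∪ Bravo ∪ Comet = {Q1, Q2, Q3, Q4, Q5, Q6, Q7, Q8, Q9, Q10, Q11, Q12}); total cost 5 + 3 + 11 = 19.
No covering selection has total cost below 19.

19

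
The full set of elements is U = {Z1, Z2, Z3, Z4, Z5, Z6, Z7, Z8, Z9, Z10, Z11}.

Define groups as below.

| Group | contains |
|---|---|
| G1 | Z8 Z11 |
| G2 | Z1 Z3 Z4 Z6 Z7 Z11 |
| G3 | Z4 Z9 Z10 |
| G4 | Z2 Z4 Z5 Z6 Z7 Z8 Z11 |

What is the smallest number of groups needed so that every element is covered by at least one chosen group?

G2 and G3 and G4 together: G2 ∪ G3 ∪ G4 = {Z1, Z2, Z3, Z4, Z5, Z6, Z7, Z8, Z9, Z10, Z11} — every element is covered.
Only G2 contains Z1, so G2 is forced; the remaining 5 elements need at least 2 more groups (each remaining group adds at most 3) — so at least 3 groups are needed, and 3 is optimal.

3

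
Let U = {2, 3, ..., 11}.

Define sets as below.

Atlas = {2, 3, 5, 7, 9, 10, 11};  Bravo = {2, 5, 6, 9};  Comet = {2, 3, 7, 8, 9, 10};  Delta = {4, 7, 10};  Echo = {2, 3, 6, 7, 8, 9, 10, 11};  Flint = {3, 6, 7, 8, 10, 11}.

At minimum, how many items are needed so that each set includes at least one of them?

2

H = {2, 10} meets every set (each contains at least one member of H), and |H| = 2.
The sets Bravo, Delta are pairwise disjoint, so any hitting set needs a separate item for each — at least 2. Hence 2 is optimal.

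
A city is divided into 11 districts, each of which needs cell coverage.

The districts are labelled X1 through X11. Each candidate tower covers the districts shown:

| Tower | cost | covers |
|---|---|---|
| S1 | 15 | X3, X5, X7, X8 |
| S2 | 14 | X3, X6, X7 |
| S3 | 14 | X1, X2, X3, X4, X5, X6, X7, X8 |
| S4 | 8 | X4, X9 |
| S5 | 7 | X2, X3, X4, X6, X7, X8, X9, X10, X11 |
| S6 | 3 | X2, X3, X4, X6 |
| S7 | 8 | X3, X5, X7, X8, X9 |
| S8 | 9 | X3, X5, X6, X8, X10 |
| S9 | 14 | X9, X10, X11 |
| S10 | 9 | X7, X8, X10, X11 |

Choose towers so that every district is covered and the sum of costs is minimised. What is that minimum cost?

S3, S5 together cover every district (S3 ∪ S5 = {X1, X2, X3, X4, X5, X6, X7, X8, X9, X10, X11}); total cost 14 + 7 = 21.
The greedy pick S6, S5, S3 costs 24; no covering selection beats 21.

21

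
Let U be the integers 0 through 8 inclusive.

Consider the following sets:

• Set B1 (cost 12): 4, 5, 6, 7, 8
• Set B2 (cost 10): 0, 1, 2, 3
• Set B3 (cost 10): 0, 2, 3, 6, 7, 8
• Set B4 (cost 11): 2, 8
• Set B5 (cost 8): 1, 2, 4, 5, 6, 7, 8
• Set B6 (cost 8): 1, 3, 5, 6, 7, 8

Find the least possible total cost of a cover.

B3, B5 together cover every point (B3 ∪ B5 = {0, 1, 2, 3, 4, 5, 6, 7, 8}); total cost 10 + 8 = 18.
No covering selection has total cost below 18.

18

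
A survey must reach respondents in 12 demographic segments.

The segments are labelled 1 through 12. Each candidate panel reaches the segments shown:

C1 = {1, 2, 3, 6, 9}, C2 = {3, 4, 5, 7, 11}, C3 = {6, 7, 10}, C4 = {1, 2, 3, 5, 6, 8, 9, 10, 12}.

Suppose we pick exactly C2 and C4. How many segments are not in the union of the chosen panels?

0

Union of C2, C4 = {1, 2, 3, 4, 5, 6, 7, 8, 9, 10, 11, 12} — that's every segment, so 0 are uncovered.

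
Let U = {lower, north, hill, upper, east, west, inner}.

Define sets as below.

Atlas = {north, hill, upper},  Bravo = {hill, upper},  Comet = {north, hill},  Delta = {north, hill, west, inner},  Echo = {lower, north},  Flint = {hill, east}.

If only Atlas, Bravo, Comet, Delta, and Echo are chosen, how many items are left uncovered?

1

Union of Atlas, Bravo, Comet, Delta, Echo = {lower, north, hill, upper, west, inner}.
Not covered: east — 1 item.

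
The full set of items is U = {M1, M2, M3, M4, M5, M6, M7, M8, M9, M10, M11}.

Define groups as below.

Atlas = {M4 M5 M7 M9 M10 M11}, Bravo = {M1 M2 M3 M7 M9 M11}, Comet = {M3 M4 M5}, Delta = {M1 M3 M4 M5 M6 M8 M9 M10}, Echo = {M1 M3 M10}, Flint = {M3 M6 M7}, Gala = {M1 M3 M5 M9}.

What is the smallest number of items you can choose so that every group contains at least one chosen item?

2

Take H = {M3, M4}. Each listed group contains at least one of these, so H is a hitting set of size 2.
No single item lies in every group, so at least 2 are needed and 2 is optimal.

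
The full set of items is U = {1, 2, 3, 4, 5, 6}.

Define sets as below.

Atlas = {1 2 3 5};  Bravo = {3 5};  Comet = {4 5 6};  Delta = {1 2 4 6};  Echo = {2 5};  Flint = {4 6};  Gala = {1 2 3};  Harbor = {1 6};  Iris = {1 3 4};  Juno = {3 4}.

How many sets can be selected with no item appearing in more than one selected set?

Echo, Harbor, Juno are pairwise disjoint (Echo={2,5}; Harbor={1,6}; Juno={3,4}).
Every remaining set overlaps one of these, and no 4 of the listed sets are pairwise disjoint, so 3 is the maximum.

3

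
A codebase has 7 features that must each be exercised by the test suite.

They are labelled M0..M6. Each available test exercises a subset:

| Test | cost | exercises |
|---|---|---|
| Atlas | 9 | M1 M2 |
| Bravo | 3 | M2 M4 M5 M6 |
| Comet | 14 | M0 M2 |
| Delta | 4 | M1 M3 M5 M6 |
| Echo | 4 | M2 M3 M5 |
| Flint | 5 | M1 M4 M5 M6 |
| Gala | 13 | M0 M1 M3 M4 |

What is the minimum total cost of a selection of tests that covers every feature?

16

Bravo, Gala together cover every feature (Bravo ∪ Gala = {M0, M1, M2, M3, M4, M5, M6}); total cost 3 + 13 = 16.
The greedy pick Bravo, Delta, Gala costs 20; no covering selection beats 16.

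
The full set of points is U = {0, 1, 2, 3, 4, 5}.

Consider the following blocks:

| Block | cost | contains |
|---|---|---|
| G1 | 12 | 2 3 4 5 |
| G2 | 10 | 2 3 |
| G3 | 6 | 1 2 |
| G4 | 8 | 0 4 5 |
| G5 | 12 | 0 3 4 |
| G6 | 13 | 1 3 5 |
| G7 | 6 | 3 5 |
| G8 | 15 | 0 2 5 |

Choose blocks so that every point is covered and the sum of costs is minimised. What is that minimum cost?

G3, G4, G7 together cover every point (G3 ∪ G4 ∪ G7 = {0, 1, 2, 3, 4, 5}); total cost 6 + 8 + 6 = 20.
No covering selection has total cost below 20.

20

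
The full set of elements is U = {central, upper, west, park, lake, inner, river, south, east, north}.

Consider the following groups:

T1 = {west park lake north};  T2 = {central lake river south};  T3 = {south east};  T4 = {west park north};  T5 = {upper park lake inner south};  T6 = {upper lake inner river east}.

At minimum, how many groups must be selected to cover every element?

3

T2 and T4 and T6 together: T2 ∪ T4 ∪ T6 = {central, upper, west, park, lake, inner, river, south, east, north} — every element is covered.
Only T2 contains central, so T2 is forced; the remaining 6 elements need at least 2 more groups (each remaining group adds at most 3) — so at least 3 groups are needed, and 3 is optimal.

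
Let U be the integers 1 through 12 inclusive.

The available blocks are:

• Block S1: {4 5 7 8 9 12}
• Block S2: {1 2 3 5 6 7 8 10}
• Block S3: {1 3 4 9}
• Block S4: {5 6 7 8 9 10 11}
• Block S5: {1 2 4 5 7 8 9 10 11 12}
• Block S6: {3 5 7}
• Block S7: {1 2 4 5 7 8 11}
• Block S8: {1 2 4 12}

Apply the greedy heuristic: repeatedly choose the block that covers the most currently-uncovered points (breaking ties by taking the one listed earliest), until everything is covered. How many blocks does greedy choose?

2

Greedy: pick S5 (covers 10 new) → pick S2 (covers 2 new). Total picks: 2.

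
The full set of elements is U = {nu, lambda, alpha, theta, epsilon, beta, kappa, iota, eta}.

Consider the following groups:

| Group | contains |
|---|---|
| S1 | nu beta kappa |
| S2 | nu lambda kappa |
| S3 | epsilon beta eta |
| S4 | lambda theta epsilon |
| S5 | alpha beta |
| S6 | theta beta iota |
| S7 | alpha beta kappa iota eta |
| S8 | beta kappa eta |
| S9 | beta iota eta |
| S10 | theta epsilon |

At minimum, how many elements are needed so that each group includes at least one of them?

Take H = {lambda, theta, beta}. Each listed group contains at least one of these, so H is a hitting set of size 3.
The groups S2, S9, S10 are pairwise disjoint, so any hitting set needs a separate element for each — at least 3. Hence 3 is optimal.

3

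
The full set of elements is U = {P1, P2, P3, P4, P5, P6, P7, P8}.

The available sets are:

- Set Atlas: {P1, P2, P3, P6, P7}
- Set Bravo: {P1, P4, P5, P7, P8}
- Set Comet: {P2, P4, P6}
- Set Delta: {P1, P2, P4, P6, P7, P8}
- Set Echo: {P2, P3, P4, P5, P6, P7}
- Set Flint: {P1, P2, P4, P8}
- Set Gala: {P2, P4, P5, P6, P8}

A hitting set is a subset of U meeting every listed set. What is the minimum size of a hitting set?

2

H = {P1, P2} meets every set (each contains at least one member of H), and |H| = 2.
No single element lies in every set, so at least 2 are needed and 2 is optimal.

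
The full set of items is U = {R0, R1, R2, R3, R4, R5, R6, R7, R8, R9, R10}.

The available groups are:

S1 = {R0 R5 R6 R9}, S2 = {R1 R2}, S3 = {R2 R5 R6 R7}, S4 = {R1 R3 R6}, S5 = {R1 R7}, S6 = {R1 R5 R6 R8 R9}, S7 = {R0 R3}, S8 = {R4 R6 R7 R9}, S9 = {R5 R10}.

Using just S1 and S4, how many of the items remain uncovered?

Union of S1, S4 = {R0, R1, R3, R5, R6, R9}.
Not covered: R2, R4, R7, R8, R10 — 5 items.

5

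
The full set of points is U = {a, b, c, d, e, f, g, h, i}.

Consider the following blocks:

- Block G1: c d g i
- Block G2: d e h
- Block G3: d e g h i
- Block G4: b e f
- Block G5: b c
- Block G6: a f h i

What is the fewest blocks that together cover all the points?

Take {G3, G5, G6}. Their union is {a, b, c, d, e, f, g, h, i}, which is all 9 points.
Only G6 contains a, so G6 is forced; the remaining 5 points need at least 2 more blocks (each remaining block adds at most 3) — so at least 3 blocks are needed, and 3 is optimal.

3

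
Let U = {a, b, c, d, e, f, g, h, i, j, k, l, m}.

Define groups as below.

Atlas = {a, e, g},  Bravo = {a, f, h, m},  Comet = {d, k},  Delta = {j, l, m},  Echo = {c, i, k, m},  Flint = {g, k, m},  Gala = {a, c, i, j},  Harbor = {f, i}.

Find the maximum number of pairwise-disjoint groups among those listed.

4

Atlas, Comet, Delta, Harbor are pairwise disjoint (Atlas={a,e,g}; Comet={d,k}; Delta={j,l,m}; Harbor={f,i}).
Every remaining group overlaps one of these, and no 5 of the listed groups are pairwise disjoint, so 4 is the maximum.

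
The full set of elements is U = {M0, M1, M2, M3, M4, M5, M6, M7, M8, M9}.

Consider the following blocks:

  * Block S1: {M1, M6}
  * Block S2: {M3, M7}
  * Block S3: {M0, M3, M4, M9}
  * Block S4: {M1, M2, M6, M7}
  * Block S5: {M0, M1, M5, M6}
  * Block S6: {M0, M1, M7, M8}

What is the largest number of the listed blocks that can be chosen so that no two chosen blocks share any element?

S3, S4 are pairwise disjoint (S3={M0,M3,M4,M9}; S4={M1,M2,M6,M7}).
Every remaining block overlaps one of these, and no 3 of the listed blocks are pairwise disjoint, so 2 is the maximum.

2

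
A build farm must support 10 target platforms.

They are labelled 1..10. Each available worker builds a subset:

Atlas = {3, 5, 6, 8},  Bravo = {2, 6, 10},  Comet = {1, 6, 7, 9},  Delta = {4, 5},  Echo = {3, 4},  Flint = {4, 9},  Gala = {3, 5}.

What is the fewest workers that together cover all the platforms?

4

Atlas and Bravo and Comet and Delta together: Atlas ∪ Bravo ∪ Comet ∪ Delta = {1, 2, 3, 4, 5, 6, 7, 8, 9, 10} — every platform is covered.
Only Bravo contains 2, so Bravo is forced; the remaining 7 platforms need at least 3 more workers (each remaining worker adds at most 3) — so at least 4 workers are needed, and 4 is optimal.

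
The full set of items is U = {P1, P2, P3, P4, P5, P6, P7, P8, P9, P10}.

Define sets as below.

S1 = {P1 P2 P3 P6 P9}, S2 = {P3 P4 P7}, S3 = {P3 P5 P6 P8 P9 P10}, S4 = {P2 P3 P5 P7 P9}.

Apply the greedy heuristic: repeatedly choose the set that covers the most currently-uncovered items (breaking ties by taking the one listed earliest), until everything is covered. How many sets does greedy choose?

3

Greedy: pick S3 (covers 6 new) → pick S1 (covers 2 new) → pick S2 (covers 2 new). Total picks: 3.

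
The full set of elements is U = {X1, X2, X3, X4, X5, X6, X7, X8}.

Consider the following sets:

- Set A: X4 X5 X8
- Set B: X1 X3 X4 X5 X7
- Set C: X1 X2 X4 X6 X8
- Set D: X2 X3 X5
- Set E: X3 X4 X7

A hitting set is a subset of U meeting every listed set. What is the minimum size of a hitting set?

The 2 elements {X2, X4} hit every set.
No single element lies in every set, so at least 2 are needed and 2 is optimal.

2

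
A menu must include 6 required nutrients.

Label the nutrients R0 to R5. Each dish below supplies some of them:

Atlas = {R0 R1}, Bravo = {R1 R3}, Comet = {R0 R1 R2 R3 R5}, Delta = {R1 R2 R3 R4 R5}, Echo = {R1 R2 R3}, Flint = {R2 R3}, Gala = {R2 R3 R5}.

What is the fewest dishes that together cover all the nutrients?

2

Atlas and Delta together: Atlas ∪ Delta = {R0, R1, R2, R3, R4, R5} — every nutrient is covered.
No single dish has all 6 nutrients (the largest, Comet, has 5), so 2 is optimal.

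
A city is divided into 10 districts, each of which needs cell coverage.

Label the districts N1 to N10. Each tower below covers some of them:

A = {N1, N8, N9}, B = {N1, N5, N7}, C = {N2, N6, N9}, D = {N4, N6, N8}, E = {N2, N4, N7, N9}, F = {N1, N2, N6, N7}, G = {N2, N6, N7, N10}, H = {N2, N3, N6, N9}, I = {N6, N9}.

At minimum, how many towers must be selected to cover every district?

4

Take {B, D, G, H}. Their union is {N1, N2, N3, N4, N5, N6, N7, N8, N9, N10}, which is all 10 districts.
No 3 of the 9 towers cover everything (all 84 combinations miss at least one district), so 4 is optimal.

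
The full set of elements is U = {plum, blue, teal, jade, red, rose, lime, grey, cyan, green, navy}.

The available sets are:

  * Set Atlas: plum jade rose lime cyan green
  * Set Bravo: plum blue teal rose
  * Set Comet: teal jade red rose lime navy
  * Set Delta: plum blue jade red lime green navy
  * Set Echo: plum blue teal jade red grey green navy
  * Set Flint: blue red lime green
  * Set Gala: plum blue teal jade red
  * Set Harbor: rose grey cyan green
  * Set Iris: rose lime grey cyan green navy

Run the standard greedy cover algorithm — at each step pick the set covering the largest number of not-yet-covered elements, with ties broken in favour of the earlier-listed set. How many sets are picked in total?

Greedy: pick Echo (covers 8 new) → pick Atlas (covers 3 new). Total picks: 2.

2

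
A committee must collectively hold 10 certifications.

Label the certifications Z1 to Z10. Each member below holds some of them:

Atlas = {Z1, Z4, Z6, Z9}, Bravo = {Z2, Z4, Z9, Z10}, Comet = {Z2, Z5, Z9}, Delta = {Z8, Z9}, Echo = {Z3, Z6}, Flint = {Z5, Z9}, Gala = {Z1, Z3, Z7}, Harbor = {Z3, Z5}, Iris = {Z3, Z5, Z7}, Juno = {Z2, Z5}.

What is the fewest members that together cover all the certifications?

Take {Atlas, Bravo, Delta, Iris}. Their union is {Z1, Z2, Z3, Z4, Z5, Z6, Z7, Z8, Z9, Z10}, which is all 10 certifications.
Only Delta contains Z8, so Delta is forced; the remaining 8 certifications need at least 3 more members (each remaining member adds at most 3) — so at least 4 members are needed, and 4 is optimal.

4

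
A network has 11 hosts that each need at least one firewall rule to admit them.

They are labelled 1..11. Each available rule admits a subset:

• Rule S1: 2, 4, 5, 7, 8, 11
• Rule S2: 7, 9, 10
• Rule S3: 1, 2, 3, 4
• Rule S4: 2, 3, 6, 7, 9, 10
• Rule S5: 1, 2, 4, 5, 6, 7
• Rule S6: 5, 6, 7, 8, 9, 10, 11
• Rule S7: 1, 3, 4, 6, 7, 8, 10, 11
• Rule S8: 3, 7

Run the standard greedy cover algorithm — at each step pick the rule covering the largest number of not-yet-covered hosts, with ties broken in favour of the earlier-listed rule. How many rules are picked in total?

3

Greedy: pick S7 (covers 8 new) → pick S1 (covers 2 new) → pick S2 (covers 1 new). Total picks: 3.
(The true minimum cover uses only 2 rules, so greedy is not optimal here.)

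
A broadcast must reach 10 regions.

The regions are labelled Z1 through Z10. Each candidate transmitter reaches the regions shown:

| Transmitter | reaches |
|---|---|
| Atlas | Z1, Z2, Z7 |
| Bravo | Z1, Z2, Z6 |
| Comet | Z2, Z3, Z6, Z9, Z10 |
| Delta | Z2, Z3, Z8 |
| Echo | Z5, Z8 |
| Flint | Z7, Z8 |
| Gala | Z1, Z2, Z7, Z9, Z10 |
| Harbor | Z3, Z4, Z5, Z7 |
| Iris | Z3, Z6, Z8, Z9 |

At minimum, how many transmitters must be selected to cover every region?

Gala and Harbor and Iris together: Gala ∪ Harbor ∪ Iris = {Z1, Z2, Z3, Z4, Z5, Z6, Z7, Z8, Z9, Z10} — every region is covered.
Only Harbor contains Z4, so Harbor is forced; the remaining 6 regions need at least 2 more transmitters (each remaining transmitter adds at most 4) — so at least 3 transmitters are needed, and 3 is optimal.

3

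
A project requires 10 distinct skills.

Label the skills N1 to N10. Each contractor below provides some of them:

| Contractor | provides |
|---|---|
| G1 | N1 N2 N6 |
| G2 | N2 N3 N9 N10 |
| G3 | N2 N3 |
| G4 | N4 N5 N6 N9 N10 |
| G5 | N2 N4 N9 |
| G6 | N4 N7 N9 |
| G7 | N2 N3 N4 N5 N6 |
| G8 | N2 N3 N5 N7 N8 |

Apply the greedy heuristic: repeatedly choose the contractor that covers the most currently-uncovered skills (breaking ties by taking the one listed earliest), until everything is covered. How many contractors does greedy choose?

Greedy: pick G4 (covers 5 new) → pick G8 (covers 4 new) → pick G1 (covers 1 new). Total picks: 3.

3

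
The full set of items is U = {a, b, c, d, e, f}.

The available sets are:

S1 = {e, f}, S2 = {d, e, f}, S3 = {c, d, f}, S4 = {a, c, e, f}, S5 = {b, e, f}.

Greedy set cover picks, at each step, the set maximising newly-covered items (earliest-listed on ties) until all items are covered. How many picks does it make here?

Greedy: pick S4 (covers 4 new) → pick S2 (covers 1 new) → pick S5 (covers 1 new). Total picks: 3.

3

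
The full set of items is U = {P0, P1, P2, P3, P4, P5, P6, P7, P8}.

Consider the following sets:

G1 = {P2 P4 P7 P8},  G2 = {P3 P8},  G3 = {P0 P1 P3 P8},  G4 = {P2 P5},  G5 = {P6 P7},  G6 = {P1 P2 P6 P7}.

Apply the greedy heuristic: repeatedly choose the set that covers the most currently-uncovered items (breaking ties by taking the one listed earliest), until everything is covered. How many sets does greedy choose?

4

Greedy: pick G1 (covers 4 new) → pick G3 (covers 3 new) → pick G4 (covers 1 new) → pick G5 (covers 1 new). Total picks: 4.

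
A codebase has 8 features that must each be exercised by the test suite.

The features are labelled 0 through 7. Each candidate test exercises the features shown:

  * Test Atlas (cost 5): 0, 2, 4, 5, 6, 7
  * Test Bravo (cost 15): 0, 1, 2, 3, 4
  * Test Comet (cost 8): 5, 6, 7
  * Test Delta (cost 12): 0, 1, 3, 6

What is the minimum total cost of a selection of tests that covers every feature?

17

Atlas, Delta together cover every feature (Atlas ∪ Delta = {0, 1, 2, 3, 4, 5, 6, 7}); total cost 5 + 12 = 17.
No covering selection has total cost below 17.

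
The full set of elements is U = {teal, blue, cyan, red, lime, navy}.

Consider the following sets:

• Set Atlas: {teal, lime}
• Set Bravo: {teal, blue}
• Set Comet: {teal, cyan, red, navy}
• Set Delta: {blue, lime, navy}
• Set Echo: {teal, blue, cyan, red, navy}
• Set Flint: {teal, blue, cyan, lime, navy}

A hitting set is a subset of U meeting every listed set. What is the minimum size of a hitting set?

The 2 elements {teal, blue} hit every set.
No single element lies in every set, so at least 2 are needed and 2 is optimal.

2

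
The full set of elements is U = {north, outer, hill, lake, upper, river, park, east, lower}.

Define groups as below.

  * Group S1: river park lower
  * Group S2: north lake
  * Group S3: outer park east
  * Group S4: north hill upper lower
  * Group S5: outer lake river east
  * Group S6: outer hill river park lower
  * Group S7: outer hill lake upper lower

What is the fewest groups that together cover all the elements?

3

Take {S3, S4, S5}. Their union is {north, outer, hill, lake, upper, river, park, east, lower}, which is all 9 elements.
No 2 of the 7 groups cover everything (all 21 combinations miss at least one element), so 3 is optimal.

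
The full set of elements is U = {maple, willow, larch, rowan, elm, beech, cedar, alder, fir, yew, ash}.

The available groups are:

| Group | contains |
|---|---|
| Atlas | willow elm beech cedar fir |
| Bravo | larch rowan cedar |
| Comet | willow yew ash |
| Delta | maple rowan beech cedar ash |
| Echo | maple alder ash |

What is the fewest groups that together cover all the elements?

Atlas and Bravo and Comet and Echo together: Atlas ∪ Bravo ∪ Comet ∪ Echo = {maple, willow, larch, rowan, elm, beech, cedar, alder, fir, yew, ash} — every element is covered.
No 3 of the 5 groups cover everything (all 10 combinations miss at least one element), so 4 is optimal.

4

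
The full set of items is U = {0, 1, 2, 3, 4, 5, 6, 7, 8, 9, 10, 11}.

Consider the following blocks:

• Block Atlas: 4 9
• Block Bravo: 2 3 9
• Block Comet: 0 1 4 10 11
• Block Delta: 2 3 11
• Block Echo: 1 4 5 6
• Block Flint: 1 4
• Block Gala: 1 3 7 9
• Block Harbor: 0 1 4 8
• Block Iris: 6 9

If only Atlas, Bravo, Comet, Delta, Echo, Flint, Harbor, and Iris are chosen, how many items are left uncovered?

Union of Atlas, Bravo, Comet, Delta, Echo, Flint, Harbor, Iris = {0, 1, 2, 3, 4, 5, 6, 8, 9, 10, 11}.
Not covered: 7 — 1 item.

1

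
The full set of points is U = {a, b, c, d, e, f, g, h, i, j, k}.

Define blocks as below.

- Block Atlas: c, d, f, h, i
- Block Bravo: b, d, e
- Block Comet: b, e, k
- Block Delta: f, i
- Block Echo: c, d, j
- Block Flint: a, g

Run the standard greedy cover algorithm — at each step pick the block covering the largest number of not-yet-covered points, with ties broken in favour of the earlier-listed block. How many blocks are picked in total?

Greedy: pick Atlas (covers 5 new) → pick Comet (covers 3 new) → pick Flint (covers 2 new) → pick Echo (covers 1 new). Total picks: 4.

4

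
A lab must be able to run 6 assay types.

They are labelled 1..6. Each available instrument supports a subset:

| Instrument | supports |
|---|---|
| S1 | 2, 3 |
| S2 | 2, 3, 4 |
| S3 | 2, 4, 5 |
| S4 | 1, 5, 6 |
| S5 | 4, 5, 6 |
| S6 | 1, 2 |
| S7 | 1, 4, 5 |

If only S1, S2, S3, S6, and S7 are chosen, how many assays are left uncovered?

1

Union of S1, S2, S3, S6, S7 = {1, 2, 3, 4, 5}.
Not covered: 6 — 1 assay.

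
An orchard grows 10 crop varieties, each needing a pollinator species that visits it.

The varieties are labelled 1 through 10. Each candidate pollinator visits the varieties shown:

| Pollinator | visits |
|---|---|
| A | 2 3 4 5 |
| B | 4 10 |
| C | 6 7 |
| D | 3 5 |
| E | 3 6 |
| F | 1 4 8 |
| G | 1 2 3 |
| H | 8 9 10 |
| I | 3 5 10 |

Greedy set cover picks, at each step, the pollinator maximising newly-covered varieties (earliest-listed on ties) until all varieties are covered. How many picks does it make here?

Greedy: pick A (covers 4 new) → pick H (covers 3 new) → pick C (covers 2 new) → pick F (covers 1 new). Total picks: 4.

4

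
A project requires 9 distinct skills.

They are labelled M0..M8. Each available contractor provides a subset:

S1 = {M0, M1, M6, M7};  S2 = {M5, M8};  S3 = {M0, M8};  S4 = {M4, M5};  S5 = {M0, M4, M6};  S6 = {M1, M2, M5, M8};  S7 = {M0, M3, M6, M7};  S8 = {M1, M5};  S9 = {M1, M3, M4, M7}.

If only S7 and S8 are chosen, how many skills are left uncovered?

Union of S7, S8 = {M0, M1, M3, M5, M6, M7}.
Not covered: M2, M4, M8 — 3 skills.

3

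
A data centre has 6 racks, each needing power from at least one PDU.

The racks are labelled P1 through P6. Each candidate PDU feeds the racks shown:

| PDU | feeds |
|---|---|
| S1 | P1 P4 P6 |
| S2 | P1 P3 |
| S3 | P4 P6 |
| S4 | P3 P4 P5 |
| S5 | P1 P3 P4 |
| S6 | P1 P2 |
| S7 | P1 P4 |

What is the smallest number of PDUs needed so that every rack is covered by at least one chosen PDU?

Take {S1, S4, S6}. Their union is {P1, P2, P3, P4, P5, P6}, which is all 6 racks.
Only S6 contains P2, so S6 is forced; the remaining 4 racks need at least 2 more PDUs (each remaining PDU adds at most 3) — so at least 3 PDUs are needed, and 3 is optimal.

3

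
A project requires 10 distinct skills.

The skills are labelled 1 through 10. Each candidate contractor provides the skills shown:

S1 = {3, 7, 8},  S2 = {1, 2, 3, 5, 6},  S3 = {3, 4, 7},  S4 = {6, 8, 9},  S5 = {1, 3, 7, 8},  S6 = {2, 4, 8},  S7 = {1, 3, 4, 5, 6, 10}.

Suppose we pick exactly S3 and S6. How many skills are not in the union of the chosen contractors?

5

Union of S3, S6 = {2, 3, 4, 7, 8}.
Not covered: 1, 5, 6, 9, 10 — 5 skills.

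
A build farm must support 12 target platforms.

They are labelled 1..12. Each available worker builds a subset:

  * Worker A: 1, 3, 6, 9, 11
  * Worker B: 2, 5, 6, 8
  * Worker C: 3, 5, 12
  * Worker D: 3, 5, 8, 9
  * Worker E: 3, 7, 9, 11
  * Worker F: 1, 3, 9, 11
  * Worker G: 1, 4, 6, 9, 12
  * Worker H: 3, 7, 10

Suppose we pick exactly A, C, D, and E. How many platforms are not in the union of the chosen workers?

3

Union of A, C, D, E = {1, 3, 5, 6, 7, 8, 9, 11, 12}.
Not covered: 2, 4, 10 — 3 platforms.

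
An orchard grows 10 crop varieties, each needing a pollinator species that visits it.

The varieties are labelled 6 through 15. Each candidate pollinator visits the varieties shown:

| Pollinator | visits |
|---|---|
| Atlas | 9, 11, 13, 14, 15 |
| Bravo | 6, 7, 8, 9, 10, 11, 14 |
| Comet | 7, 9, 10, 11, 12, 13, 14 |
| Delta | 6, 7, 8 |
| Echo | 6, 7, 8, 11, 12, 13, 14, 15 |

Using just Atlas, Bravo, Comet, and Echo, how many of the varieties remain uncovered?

0

Union of Atlas, Bravo, Comet, Echo = {6, 7, 8, 9, 10, 11, 12, 13, 14, 15} — that's every variety, so 0 are uncovered.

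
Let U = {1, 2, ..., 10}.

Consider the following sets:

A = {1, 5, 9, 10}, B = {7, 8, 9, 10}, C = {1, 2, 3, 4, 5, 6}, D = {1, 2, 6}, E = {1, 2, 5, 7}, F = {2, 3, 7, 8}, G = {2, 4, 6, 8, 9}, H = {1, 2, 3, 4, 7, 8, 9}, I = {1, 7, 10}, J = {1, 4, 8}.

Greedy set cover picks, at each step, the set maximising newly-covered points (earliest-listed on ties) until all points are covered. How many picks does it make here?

3

Greedy: pick H (covers 7 new) → pick A (covers 2 new) → pick C (covers 1 new). Total picks: 3.
(The true minimum cover uses only 2 sets, so greedy is not optimal here.)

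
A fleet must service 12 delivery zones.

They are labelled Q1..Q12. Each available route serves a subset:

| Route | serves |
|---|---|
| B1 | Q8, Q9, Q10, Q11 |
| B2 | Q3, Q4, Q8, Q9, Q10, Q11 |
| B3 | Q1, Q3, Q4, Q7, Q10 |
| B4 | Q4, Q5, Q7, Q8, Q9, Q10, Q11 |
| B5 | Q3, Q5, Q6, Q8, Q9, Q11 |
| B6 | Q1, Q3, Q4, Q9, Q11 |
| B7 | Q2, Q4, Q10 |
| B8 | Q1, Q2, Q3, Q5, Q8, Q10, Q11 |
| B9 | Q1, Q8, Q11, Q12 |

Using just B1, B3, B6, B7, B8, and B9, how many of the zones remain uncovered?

1

Union of B1, B3, B6, B7, B8, B9 = {Q1, Q2, Q3, Q4, Q5, Q7, Q8, Q9, Q10, Q11, Q12}.
Not covered: Q6 — 1 zone.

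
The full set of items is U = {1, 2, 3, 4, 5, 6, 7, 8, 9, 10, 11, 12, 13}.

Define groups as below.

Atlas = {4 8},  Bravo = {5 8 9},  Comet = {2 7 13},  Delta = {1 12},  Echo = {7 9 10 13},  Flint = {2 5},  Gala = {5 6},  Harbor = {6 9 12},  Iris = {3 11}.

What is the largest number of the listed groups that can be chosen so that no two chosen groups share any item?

5

Atlas, Comet, Delta, Gala, Iris are pairwise disjoint (Atlas={4,8}; Comet={2,7,13}; Delta={1,12}; Gala={5,6}; Iris={3,11}).
Every remaining group overlaps one of these, and no 6 of the listed groups are pairwise disjoint, so 5 is the maximum.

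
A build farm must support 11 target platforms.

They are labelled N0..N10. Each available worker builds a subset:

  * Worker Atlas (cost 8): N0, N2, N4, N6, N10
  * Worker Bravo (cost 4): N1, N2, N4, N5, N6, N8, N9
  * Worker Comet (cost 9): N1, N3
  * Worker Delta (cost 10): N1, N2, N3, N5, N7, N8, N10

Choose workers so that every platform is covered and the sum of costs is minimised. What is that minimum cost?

22

Atlas, Bravo, Delta together cover every platform (Atlas ∪ Bravo ∪ Delta = {N0, N1, N2, N3, N4, N5, N6, N7, N8, N9, N10}); total cost 8 + 4 + 10 = 22.
No covering selection has total cost below 22.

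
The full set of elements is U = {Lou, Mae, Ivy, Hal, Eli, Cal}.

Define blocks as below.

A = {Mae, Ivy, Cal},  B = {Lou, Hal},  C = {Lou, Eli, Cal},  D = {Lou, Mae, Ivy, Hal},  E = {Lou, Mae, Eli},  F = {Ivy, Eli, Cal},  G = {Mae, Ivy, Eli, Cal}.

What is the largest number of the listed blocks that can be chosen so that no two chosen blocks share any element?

B, F are pairwise disjoint (B={Lou,Hal}; F={Ivy,Eli,Cal}).
Every remaining block overlaps one of these, and no 3 of the listed blocks are pairwise disjoint, so 2 is the maximum.

2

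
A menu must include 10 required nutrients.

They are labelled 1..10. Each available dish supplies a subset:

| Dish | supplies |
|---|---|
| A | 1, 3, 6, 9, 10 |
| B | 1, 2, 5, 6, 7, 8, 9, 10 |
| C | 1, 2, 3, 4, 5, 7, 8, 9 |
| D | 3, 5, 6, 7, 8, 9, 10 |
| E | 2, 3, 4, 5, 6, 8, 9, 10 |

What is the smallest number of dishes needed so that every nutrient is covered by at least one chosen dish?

2

C and D together: C ∪ D = {1, 2, 3, 4, 5, 6, 7, 8, 9, 10} — every nutrient is covered.
No single dish has all 10 nutrients (the largest, B, has 8), so 2 is optimal.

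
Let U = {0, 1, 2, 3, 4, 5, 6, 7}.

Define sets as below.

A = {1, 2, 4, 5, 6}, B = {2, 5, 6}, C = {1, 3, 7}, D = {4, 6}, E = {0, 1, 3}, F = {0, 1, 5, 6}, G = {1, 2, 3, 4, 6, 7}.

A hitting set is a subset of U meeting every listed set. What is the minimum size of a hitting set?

Take H = {1, 6}. Each listed set contains at least one of these, so H is a hitting set of size 2.
The sets B, C are pairwise disjoint, so any hitting set needs a separate point for each — at least 2. Hence 2 is optimal.

2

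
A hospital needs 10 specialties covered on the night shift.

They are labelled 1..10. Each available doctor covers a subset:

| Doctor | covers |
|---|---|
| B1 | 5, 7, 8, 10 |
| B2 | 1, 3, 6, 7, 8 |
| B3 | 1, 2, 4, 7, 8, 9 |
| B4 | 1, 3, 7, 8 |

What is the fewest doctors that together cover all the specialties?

Take {B1, B2, B3}. Their union is {1, 2, 3, 4, 5, 6, 7, 8, 9, 10}, which is all 10 specialties.
Only B3 contains 2, so B3 is forced; the remaining 4 specialties need at least 2 more doctors (each remaining doctor adds at most 2) — so at least 3 doctors are needed, and 3 is optimal.

3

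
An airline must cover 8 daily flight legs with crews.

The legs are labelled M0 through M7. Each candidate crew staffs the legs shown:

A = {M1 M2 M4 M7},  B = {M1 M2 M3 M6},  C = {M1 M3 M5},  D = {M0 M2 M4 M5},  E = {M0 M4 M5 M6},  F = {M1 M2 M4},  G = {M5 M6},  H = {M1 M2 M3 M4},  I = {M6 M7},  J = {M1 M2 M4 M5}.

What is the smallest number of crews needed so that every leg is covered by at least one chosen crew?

A and C and E together: A ∪ C ∪ E = {M0, M1, M2, M3, M4, M5, M6, M7} — every leg is covered.
No 2 of the 10 crews cover everything (all 45 combinations miss at least one leg), so 3 is optimal.

3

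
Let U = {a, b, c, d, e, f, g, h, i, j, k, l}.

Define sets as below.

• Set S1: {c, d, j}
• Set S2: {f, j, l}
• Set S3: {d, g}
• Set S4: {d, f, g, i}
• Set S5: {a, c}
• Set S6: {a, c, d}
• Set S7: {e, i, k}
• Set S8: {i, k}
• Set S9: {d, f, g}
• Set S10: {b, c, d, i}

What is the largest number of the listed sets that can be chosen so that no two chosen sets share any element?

4

S2, S3, S5, S7 are pairwise disjoint (S2={f,j,l}; S3={d,g}; S5={a,c}; S7={e,i,k}).
Every remaining set overlaps one of these, and no 5 of the listed sets are pairwise disjoint, so 4 is the maximum.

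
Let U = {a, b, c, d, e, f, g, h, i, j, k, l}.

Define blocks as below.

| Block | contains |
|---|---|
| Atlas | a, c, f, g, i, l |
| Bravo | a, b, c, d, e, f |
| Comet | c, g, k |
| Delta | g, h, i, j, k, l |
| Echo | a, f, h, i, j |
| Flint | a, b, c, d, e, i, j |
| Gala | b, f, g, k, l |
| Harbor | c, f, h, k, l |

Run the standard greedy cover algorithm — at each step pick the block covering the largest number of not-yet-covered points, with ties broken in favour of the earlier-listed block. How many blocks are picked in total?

Greedy: pick Flint (covers 7 new) → pick Delta (covers 4 new) → pick Atlas (covers 1 new). Total picks: 3.
(The true minimum cover uses only 2 blocks, so greedy is not optimal here.)

3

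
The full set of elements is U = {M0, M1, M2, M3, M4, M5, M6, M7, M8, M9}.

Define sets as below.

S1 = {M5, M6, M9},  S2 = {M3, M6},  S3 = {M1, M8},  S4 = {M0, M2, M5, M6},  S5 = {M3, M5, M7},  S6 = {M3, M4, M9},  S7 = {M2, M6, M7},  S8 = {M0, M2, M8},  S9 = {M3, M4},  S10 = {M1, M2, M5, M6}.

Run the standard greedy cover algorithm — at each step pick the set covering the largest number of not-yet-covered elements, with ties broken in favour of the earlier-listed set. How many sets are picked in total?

Greedy: pick S4 (covers 4 new) → pick S6 (covers 3 new) → pick S3 (covers 2 new) → pick S5 (covers 1 new). Total picks: 4.

4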